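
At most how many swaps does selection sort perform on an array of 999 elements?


Each of the 998 passes places one element in its final position.
Pass 1: swap minimum into position 0
Pass 2: swap minimum of remaining into position 1
...
Pass 998: last two elements, one swap
Maximum swaps = 999 - 1 = 998


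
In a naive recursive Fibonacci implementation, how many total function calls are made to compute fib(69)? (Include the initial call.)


Let C(m) = total calls to evaluate fib(m). Then C(0)=C(1)=1, and
C(m) = 1 + C(m-1) + C(m-2) for m >= 2.
Build the table (each entry = 1 + previous two):
  C(0) = 1
  C(1) = 1
  C(2) = 1 + 1 + 1 = 3
  C(3) = 1 + 3 + 1 = 5
  C(4) = 1 + 5 + 3 = 9
  C(5) = 1 + 9 + 5 = 15
  C(6) = 1 + 15 + 9 = 25
  C(7) = 1 + 25 + 15 = 41
  C(8) = 1 + 41 + 25 = 67
  C(9) = 1 + 67 + 41 = 109
  C(10) = 1 + 109 + 67 = 177
  C(11) = 1 + 177 + 109 = 287
  C(12) = 1 + 287 + 177 = 465
  C(13) = 1 + 465 + 287 = 753
  C(14) = 1 + 753 + 465 = 1219
  C(15) = 1 + 1219 + 753 = 1973
  C(16) = 1 + 1973 + 1219 = 3193
  C(17) = 1 + 3193 + 1973 = 5167
  C(18) = 1 + 5167 + 3193 = 8361
  C(19) = 1 + 8361 + 5167 = 13529
  C(20) = 1 + 13529 + 8361 = 21891
  C(21) = 1 + 21891 + 13529 = 35421
  C(22) = 1 + 35421 + 21891 = 57313
  C(23) = 1 + 57313 + 35421 = 92735
  C(24) = 1 + 92735 + 57313 = 150049
  C(25) = 1 + 150049 + 92735 = 242785
  C(26) = 1 + 242785 + 150049 = 392835
  C(27) = 1 + 392835 + 242785 = 635621
  C(28) = 1 + 635621 + 392835 = 1028457
  C(29) = 1 + 1028457 + 635621 = 1664079
  C(30) = 1 + 1664079 + 1028457 = 2692537
  C(31) = 1 + 2692537 + 1664079 = 4356617
  C(32) = 1 + 4356617 + 2692537 = 7049155
  C(33) = 1 + 7049155 + 4356617 = 11405773
  C(34) = 1 + 11405773 + 7049155 = 18454929
  C(35) = 1 + 18454929 + 11405773 = 29860703
  C(36) = 1 + 29860703 + 18454929 = 48315633
  C(37) = 1 + 48315633 + 29860703 = 78176337
  C(38) = 1 + 78176337 + 48315633 = 126491971
  C(39) = 1 + 126491971 + 78176337 = 204668309
  C(40) = 1 + 204668309 + 126491971 = 331160281
  C(41) = 1 + 331160281 + 204668309 = 535828591
  C(42) = 1 + 535828591 + 331160281 = 866988873
  C(43) = 1 + 866988873 + 535828591 = 1402817465
  C(44) = 1 + 1402817465 + 866988873 = 2269806339
  C(45) = 1 + 2269806339 + 1402817465 = 3672623805
  C(46) = 1 + 3672623805 + 2269806339 = 5942430145
  C(47) = 1 + 5942430145 + 3672623805 = 9615053951
  C(48) = 1 + 9615053951 + 5942430145 = 15557484097
  C(49) = 1 + 15557484097 + 9615053951 = 25172538049
  C(50) = 1 + 25172538049 + 15557484097 = 40730022147
  C(51) = 1 + 40730022147 + 25172538049 = 65902560197
  C(52) = 1 + 65902560197 + 40730022147 = 106632582345
  C(53) = 1 + 106632582345 + 65902560197 = 172535142543
  C(54) = 1 + 172535142543 + 106632582345 = 279167724889
  C(55) = 1 + 279167724889 + 172535142543 = 451702867433
  C(56) = 1 + 451702867433 + 279167724889 = 730870592323
  C(57) = 1 + 730870592323 + 451702867433 = 1182573459757
  C(58) = 1 + 1182573459757 + 730870592323 = 1913444052081
  C(59) = 1 + 1913444052081 + 1182573459757 = 3096017511839
  C(60) = 1 + 3096017511839 + 1913444052081 = 5009461563921
  C(61) = 1 + 5009461563921 + 3096017511839 = 8105479075761
  C(62) = 1 + 8105479075761 + 5009461563921 = 13114940639683
  C(63) = 1 + 13114940639683 + 8105479075761 = 21220419715445
  C(64) = 1 + 21220419715445 + 13114940639683 = 34335360355129
  C(65) = 1 + 34335360355129 + 21220419715445 = 55555780070575
  C(66) = 1 + 55555780070575 + 34335360355129 = 89891140425705
  C(67) = 1 + 89891140425705 + 55555780070575 = 145446920496281
  C(68) = 1 + 145446920496281 + 89891140425705 = 235338060921987
  C(69) = 1 + 235338060921987 + 145446920496281 = 380784981418269
Total calls for fib(69) = 380784981418269


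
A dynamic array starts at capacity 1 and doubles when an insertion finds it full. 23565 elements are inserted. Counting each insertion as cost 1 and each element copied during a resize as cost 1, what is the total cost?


n = 23565
Insertion costs: 23565
Resizes copy 1, 2, 4, ... up to the largest power of 2 that is <= n-1 = 23564, i.e. 16384.
Copy costs = 1 + 2 + 4 + 8 + 16 + 32 + 64 + 128 + 256 + 512 + 1024 + 2048 + 4096 + 8192 + 16384 = 32767
Total = 23565 + 32767 = 56332


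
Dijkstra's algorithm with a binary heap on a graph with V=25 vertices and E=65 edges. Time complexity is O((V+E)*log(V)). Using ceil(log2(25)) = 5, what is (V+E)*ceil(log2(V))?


Dijkstra with a binary heap: each vertex is extracted once, each edge may relax once.
Each heap operation costs O(log V).
V + E = 25 + 65 = 90
ceil(log2(25)) = 5 (since 2^4 = 16 < 25 <= 32 = 2^5)
Total heap work = (V+E) * ceil(log2(V)) = 90 * 5 = 450


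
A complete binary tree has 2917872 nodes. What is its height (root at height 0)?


In a complete binary tree, level k holds nodes 2^k .. 2^(k+1)-1 (1-indexed).
Height = floor(log2(n)) = floor(log2(2917872)) = 21
Check: 2^21 = 2097152 <= 2917872 < 4194304 = 2^22


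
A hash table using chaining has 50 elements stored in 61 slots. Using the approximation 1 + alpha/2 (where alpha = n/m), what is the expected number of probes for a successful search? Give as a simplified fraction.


Load factor alpha = n/m = 50/61
Expected probes = 1 + alpha/2 = 1 + 50/(2*61)
= 1 + 50/122
= 122/122 + 50/122
= 172/122
Simplify: 86/61


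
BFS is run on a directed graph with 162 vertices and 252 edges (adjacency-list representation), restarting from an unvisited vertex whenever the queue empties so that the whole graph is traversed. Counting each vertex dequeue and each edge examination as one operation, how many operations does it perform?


A full BFS traversal dequeues each vertex exactly once and examines each directed edge exactly once.
V = 162 (vertex processing cost)
E = 252 (edge examination cost)
Total operations proportional to V + E = 162 + 252 = 414


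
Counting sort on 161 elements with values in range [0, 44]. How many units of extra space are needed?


Output array size: 161 (to store sorted result)
Count array size: 45 (one slot per possible value, range 0 to 44)
Total extra space = 161 + 45 = 206


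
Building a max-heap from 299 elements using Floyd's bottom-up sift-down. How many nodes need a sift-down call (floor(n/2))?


In a heap of 299 elements (0-indexed array):
  Last element index: 298
  Parent of last element: floor((298 - 1) / 2) = 148
  Internal nodes: indices 0 to 148
  Count = floor(299/2) = 149


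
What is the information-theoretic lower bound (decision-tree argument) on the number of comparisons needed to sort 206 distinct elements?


A binary decision tree of height h has at most 2^h leaves and needs at least n! of them, so h >= ceil(log2(n!)).
206! is far too large to multiply out, so use Stirling's series:
  ln(n!) ~ n ln n - n + (1/2) ln(2 pi n) + 1/(12n)  (error below 1/(360 n^3), negligible here)
  ln(206) = 5.3278762
  n ln n = 206 * 5.3278762 = 1097.5425
  (1/2) ln(2 pi * 206) = (1/2) ln(1294.3362) = 3.5829
  1/(12*206) = 0.0004
  ln(206!) ~ 1097.5425 - 206 + 3.5829 + 0.0004 = 895.1258
Convert to base 2: log2(206!) = 895.1258 / ln 2 = 895.1258 / 0.69314718 = 1291.3936
ceil(1291.3936) = 1292


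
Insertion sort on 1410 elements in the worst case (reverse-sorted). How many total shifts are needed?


In the worst case (reverse-sorted), each element shifts past all previous:
  Element 1: 1 shifts
  Element 2: 2 shifts
  Element 3: 3 shifts
  Element 4: 4 shifts
  Element 5: 5 shifts
  ...
  Element 1409: 1409 shifts
Total = 1 + 2 + ... + 1409
= 1410*(1410-1)/2 = 993345


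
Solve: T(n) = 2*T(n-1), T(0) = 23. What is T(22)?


Unrolling:
T(22) = 2*T(21) = 2^2*T(20) = ... = 2^22*T(0)
= 2^22 * 23
= 4194304 * 23 = 96468992


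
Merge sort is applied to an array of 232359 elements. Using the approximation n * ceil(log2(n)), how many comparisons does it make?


Merge sort divides the array into halves recursively.
Number of levels = ceil(log2(232359)) = 18
At each level, approximately n = 232359 comparisons are needed for merging.
Total comparisons ~ n * ceil(log2(n)) = 232359 * 18 = 4182462


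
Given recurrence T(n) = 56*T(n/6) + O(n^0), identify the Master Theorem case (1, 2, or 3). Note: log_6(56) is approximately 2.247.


Master Theorem parameters: a=56, b=6, c=0
log_b(a) = 2.247
Compare b^c with a: 6^0 = 1 < 56, so c < log_b(a).
Comparing c=0 vs log_b(a)=2.247:
0 < 2.247 => Case 1
Result: T(n) = O(n^(log_6 56)) ~ O(n^2.247)
Master Theorem case = 1


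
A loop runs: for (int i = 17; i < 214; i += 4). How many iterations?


Loop starts at i = 17, increments by 4, stops when i >= 214.
Number of iterations = ceil((214 - 17) / 4)
= ceil(197 / 4)
= 50


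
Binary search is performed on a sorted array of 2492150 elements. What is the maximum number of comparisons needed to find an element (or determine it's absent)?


Binary search halves the search space each comparison:
  Step 1: search space = 2492150 -> 1246075
  Step 2: search space = 1246075 -> 623037
  Step 3: search space = 623037 -> 311518
  Step 4: search space = 311518 -> 155759
  Step 5: search space = 155759 -> 77879
  Step 6: search space = 77879 -> 38939
  Step 7: search space = 38939 -> 19469
  Step 8: search space = 19469 -> 9734
  Step 9: search space = 9734 -> 4867
  Step 10: search space = 4867 -> 2433
  Step 11: search space = 2433 -> 1216
  Step 12: search space = 1216 -> 608
  Step 13: search space = 608 -> 304
  Step 14: search space = 304 -> 152
  Step 15: search space = 152 -> 76
  Step 16: search space = 76 -> 38
  Step 17: search space = 38 -> 19
  Step 18: search space = 19 -> 9
  Step 19: search space = 9 -> 4
  Step 20: search space = 4 -> 2
  Step 21: search space = 2 -> 1
  Step 22: search space = 1 (final check)
Maximum comparisons = floor(log2(2492150)) + 1 = 21 + 1 = 22


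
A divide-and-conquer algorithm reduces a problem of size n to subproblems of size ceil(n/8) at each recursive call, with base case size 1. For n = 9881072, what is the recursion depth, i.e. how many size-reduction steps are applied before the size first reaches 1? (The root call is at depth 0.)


Each step divides the size by 8 (rounding up); after k steps the size is ceil(n/8^k), which equals 1 exactly when 8^k >= n.
So the depth is the smallest k with 8^k >= 9881072, i.e. ceil(log_8(9881072)).
8^7 = 2097152 < 9881072 <= 16777216 = 8^8
Recursion depth = 8


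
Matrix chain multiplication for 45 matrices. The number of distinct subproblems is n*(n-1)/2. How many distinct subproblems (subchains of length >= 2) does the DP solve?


Subproblems are indexed by (i, j) where i < j.
Number of such pairs = n*(n-1)/2
= 45 * 44 / 2
= 990


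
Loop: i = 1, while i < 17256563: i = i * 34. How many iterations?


i multiplies by 34 each step:
i = 1 -> 34 -> 1156 -> 39304 -> 1336336 -> 45435424 (stop)
Iterations = ceil(log_34(17256563)) = 5


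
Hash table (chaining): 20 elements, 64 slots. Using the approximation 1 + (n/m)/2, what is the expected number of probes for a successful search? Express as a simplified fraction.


Computing expected probes:
alpha = 20/64
= 1 + alpha/2
= 1 + 20/(2*64)
= (2*64 + 20) / (2*64)
= 148/128 = 37/32


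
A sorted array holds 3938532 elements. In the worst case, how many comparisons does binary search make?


Halving sequence: 3938532 -> 1969266 -> 984633 -> 492316 -> 246158 -> 123079 -> 61539 -> 30769 -> 15384 -> 7692 -> 3846 -> 1923 -> 961 -> 480 -> 240 -> 120 -> 60 -> 30 -> 15 -> 7 -> 3 -> 1
Number of halvings = 21
Max comparisons = 21 + 1 = 22


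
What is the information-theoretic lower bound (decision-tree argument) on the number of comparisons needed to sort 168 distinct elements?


A binary decision tree of height h has at most 2^h leaves and needs at least n! of them, so h >= ceil(log2(n!)).
168! is far too large to multiply out, so use Stirling's series:
  ln(n!) ~ n ln n - n + (1/2) ln(2 pi n) + 1/(12n)  (error below 1/(360 n^3), negligible here)
  ln(168) = 5.1239640
  n ln n = 168 * 5.1239640 = 860.8260
  (1/2) ln(2 pi * 168) = (1/2) ln(1055.5751) = 3.4809
  1/(12*168) = 0.0005
  ln(168!) ~ 860.8260 - 168 + 3.4809 + 0.0005 = 696.3074
Convert to base 2: log2(168!) = 696.3074 / ln 2 = 696.3074 / 0.69314718 = 1004.5592
ceil(1004.5592) = 1005


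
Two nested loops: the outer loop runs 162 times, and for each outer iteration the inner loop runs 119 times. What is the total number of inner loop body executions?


Outer loop: 162 iterations
Inner loop: 119 iterations per outer iteration
Total = 162 * 119 = 19278


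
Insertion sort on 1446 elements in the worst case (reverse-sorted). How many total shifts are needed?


In the worst case (reverse-sorted), each element shifts past all previous:
  Element 1: 1 shifts
  Element 2: 2 shifts
  Element 3: 3 shifts
  Element 4: 4 shifts
  Element 5: 5 shifts
  ...
  Element 1445: 1445 shifts
Total = 1 + 2 + ... + 1445
= 1446*(1446-1)/2 = 1044735


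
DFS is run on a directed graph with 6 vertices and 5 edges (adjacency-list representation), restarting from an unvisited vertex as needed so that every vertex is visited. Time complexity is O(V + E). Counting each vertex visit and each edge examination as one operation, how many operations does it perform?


A full DFS traversal processes each vertex exactly once (push/pop on stack).
Each directed edge is examined once.
V = 6, E = 5
V + E = 11


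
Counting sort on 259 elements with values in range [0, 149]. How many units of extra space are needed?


Output array size: 259 (to store sorted result)
Count array size: 150 (one slot per possible value, range 0 to 149)
Total extra space = 259 + 150 = 409


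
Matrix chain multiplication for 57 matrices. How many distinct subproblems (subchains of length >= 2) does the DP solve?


Subproblems are indexed by (i, j) where i < j.
Number of such pairs = n*(n-1)/2
= 57 * 56 / 2
= 1596


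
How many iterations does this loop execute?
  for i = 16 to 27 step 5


The loop variable i takes values starting at 16 and increments by 5 each iteration.
Sequence: i = 16, 21, 26
The upper bound 27 is inclusive, so the count is floor((last - first) / step) + 1:
floor((27 - 16) / 5) + 1 = floor(11/5) + 1 = 2 + 1 = 3


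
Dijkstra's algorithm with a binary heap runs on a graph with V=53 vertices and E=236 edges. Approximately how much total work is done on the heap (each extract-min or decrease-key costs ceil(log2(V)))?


Dijkstra with a binary heap: each vertex is extracted once, each edge may relax once.
Each heap operation costs O(log V).
V + E = 53 + 236 = 289
ceil(log2(53)) = 6 (since 2^5 = 32 < 53 <= 64 = 2^6)
Total heap work = (V+E) * ceil(log2(V)) = 289 * 6 = 1734


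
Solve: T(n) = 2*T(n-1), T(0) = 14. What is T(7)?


Unrolling:
T(7) = 2*T(6) = 2^2*T(5) = ... = 2^7*T(0)
= 2^7 * 14
= 128 * 14 = 1792


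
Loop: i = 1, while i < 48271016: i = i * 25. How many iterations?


i multiplies by 25 each step:
i = 1 -> 25 -> 625 -> 15625 -> 390625 -> 9765625 -> 244140625 (stop)
Iterations = ceil(log_25(48271016)) = 6


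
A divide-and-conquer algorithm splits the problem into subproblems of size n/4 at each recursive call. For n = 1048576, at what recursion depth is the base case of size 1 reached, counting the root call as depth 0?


At each depth, the problem size is divided by 4:
  Depth 0: problem size = 1048576
  Depth 1: problem size = 262144
  Depth 2: problem size = 65536
  Depth 3: problem size = 16384
  Depth 4: problem size = 4096
  Depth 5: problem size = 1024
  Depth 6: problem size = 256
  Depth 7: problem size = 64
  Depth 8: problem size = 16
  Depth 9: problem size = 4
  Depth 10: problem size = 1 (base case)
The base case is reached at depth log_4(1048576) = 10 (the tree has 11 levels counting depth 0, but the depth asked for is 10).
Recursion depth = 10


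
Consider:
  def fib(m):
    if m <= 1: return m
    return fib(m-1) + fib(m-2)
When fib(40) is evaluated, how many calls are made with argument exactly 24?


Let N(m) = number of times fib(m) is called while evaluating fib(40).
N(40) = 1 (the initial call).
N(39) = 1 (only fib(40) calls it).
For 1 <= m <= 38: fib(m) is called by fib(m+1) and fib(m+2), so
  N(m) = N(m+1) + N(m+2).
fib(0) is called only by fib(2), so N(0) = N(2).
Walk down from m=40:
  N(40)=1, N(39)=1, N(38)=2, N(37)=3, N(36)=5, N(35)=8, N(34)=13, N(33)=21, N(32)=34, N(31)=55, N(30)=89, N(29)=144, N(28)=233, N(27)=377, N(26)=610, N(25)=987, N(24)=1597
N(24) = 1597


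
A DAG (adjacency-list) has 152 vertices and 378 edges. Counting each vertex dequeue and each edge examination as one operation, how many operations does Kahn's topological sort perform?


V = 152 (vertex processing)
E = 378 (edge processing)
V + E = 152 + 378 = 530


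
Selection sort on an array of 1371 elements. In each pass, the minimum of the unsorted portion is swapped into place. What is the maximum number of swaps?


Selection sort performs one swap per pass:
  Pass 1: find min in positions 0 to 1370, swap with position 0
  Pass 2: find min in positions 1 to 1370, swap with position 1
  Pass 3: find min in positions 2 to 1370, swap with position 2
  Pass 4: find min in positions 3 to 1370, swap with position 3
  Pass 5: find min in positions 4 to 1370, swap with position 4
  ... (1365 more passes)
Total passes (and swaps) = n - 1 = 1371 - 1 = 1370


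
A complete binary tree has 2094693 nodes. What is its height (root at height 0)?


In a complete binary tree, level k holds nodes 2^k .. 2^(k+1)-1 (1-indexed).
Height = floor(log2(n)) = floor(log2(2094693)) = 20
Check: 2^20 = 1048576 <= 2094693 < 2097152 = 2^21


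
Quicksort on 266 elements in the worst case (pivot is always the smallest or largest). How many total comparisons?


In the worst case, each partition step picks the worst pivot:
  Partition 1: 265 comparisons (n-1 elements to compare)
  Partition 2: 264 comparisons
  Partition 3: 263 comparisons
  Partition 4: 262 comparisons
  Partition 5: 261 comparisons
  ...
  Last partition: 0 comparisons
Total = (n-1) + (n-2) + ... + 1 + 0 = n*(n-1)/2
= 266*265/2 = 35245


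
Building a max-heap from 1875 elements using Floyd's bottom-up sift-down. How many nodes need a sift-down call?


In a heap of 1875 elements (0-indexed array):
  Last element index: 1874
  Parent of last element: floor((1874 - 1) / 2) = 936
  Internal nodes: indices 0 to 936
  Count = floor(1875/2) = 937


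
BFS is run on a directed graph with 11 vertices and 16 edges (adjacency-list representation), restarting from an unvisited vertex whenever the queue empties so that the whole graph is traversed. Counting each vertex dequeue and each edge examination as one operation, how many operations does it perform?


A full BFS traversal dequeues each vertex exactly once and examines each directed edge exactly once.
V = 11 (vertex processing cost)
E = 16 (edge examination cost)
Total operations proportional to V + E = 11 + 16 = 27


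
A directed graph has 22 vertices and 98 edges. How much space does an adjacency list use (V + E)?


Adjacency list: one list head per vertex + one entry per edge
Vertex heads: 22
Edge entries: 98
Total = 22 + 98 = 120


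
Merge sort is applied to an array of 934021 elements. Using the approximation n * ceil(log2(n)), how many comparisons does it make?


Merge sort divides the array into halves recursively.
Number of levels = ceil(log2(934021)) = 20
At each level, approximately n = 934021 comparisons are needed for merging.
Total comparisons ~ n * ceil(log2(n)) = 934021 * 20 = 18680420


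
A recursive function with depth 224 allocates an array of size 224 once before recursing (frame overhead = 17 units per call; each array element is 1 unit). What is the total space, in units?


Array allocation: 224 units (allocated once)
Stack frames: 224 deep * 17 per frame = 3808 units
Total = 224 + 3808 = 4032


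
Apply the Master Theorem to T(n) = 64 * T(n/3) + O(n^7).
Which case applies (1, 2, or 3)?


The Master Theorem: T(n) = a*T(n/b) + O(n^c)
  a = 64, b = 3, c = 7
log_b(a) = log_3(64) ~ 3.786
Compare b^c with a: 3^7 = 2187 > 64, so c > log_b(a).
Since c > log_b(a), Case 3 applies.
T(n) = O(n^7)
Master Theorem case = 3


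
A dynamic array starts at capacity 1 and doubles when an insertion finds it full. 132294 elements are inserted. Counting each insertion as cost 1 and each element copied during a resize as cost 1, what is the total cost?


n = 132294
Insertion costs: 132294
Resizes copy 1, 2, 4, ... up to the largest power of 2 that is <= n-1 = 132293, i.e. 131072.
Copy costs = 1 + 2 + 4 + 8 + 16 + 32 + 64 + 128 + 256 + 512 + 1024 + 2048 + 4096 + 8192 + 16384 + 32768 + 65536 + 131072 = 262143
Total = 132294 + 262143 = 394437


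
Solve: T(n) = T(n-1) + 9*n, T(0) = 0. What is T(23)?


Expanding the recurrence:
T(23) = T(22) + 9*23
       = T(21) + 9*22 + 9*23
       ...
       = T(0) + 9*(1 + 2 + ... + 23)
       = 0 + 9 * 23*24/2
       = 0 + 9 * 276
       = 0 + 2484 = 2484


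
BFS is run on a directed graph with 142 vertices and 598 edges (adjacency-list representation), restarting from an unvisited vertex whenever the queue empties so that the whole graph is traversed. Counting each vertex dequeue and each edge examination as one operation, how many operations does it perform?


A full BFS traversal dequeues each vertex exactly once and examines each directed edge exactly once.
V = 142 (vertex processing cost)
E = 598 (edge examination cost)
Total operations proportional to V + E = 142 + 598 = 740


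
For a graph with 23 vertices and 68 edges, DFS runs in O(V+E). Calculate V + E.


A full DFS traversal visits each vertex once and examines each edge once.
V = 23
E = 68
Sum = 23 + 68 = 91


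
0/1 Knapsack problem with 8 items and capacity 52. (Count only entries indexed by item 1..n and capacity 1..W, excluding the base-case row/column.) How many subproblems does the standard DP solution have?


The DP table is indexed by (item, capacity).
Rows: 8 items
Columns: 52 capacity values (1 to W)
Total subproblems = 8 * 52 = 416


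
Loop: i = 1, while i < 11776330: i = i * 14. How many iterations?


i multiplies by 14 each step:
i = 1 -> 14 -> 196 -> 2744 -> 38416 -> 537824 -> 7529536 -> 105413504 (stop)
Iterations = ceil(log_14(11776330)) = 7


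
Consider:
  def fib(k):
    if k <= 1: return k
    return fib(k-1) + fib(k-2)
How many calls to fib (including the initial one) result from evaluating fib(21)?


Let C(m) = total calls to evaluate fib(m). Then C(0)=C(1)=1, and
C(m) = 1 + C(m-1) + C(m-2) for m >= 2.
Build the table (each entry = 1 + previous two):
  C(0) = 1
  C(1) = 1
  C(2) = 1 + 1 + 1 = 3
  C(3) = 1 + 3 + 1 = 5
  C(4) = 1 + 5 + 3 = 9
  C(5) = 1 + 9 + 5 = 15
  C(6) = 1 + 15 + 9 = 25
  C(7) = 1 + 25 + 15 = 41
  C(8) = 1 + 41 + 25 = 67
  C(9) = 1 + 67 + 41 = 109
  C(10) = 1 + 109 + 67 = 177
  C(11) = 1 + 177 + 109 = 287
  C(12) = 1 + 287 + 177 = 465
  C(13) = 1 + 465 + 287 = 753
  C(14) = 1 + 753 + 465 = 1219
  C(15) = 1 + 1219 + 753 = 1973
  C(16) = 1 + 1973 + 1219 = 3193
  C(17) = 1 + 3193 + 1973 = 5167
  C(18) = 1 + 5167 + 3193 = 8361
  C(19) = 1 + 8361 + 5167 = 13529
  C(20) = 1 + 13529 + 8361 = 21891
  C(21) = 1 + 21891 + 13529 = 35421
Total calls for fib(21) = 35421


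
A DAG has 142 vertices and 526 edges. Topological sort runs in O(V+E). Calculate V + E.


V = 142 (vertex processing)
E = 526 (edge processing)
V + E = 142 + 526 = 668


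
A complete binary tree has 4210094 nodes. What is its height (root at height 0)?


In a complete binary tree, level k holds nodes 2^k .. 2^(k+1)-1 (1-indexed).
Height = floor(log2(n)) = floor(log2(4210094)) = 22
Check: 2^22 = 4194304 <= 4210094 < 8388608 = 2^23


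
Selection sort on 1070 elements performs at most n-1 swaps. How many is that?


Each of the 1069 passes places one element in its final position.
Pass 1: swap minimum into position 0
Pass 2: swap minimum of remaining into position 1
...
Pass 1069: last two elements, one swap
Maximum swaps = 1070 - 1 = 1069


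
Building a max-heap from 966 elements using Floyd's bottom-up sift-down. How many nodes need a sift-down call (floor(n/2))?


In a heap of 966 elements (0-indexed array):
  Last element index: 965
  Parent of last element: floor((965 - 1) / 2) = 482
  Internal nodes: indices 0 to 482
  Count = floor(966/2) = 483


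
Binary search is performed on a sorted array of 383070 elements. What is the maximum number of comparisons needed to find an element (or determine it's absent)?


Binary search halves the search space each comparison:
  Step 1: search space = 383070 -> 191535
  Step 2: search space = 191535 -> 95767
  Step 3: search space = 95767 -> 47883
  Step 4: search space = 47883 -> 23941
  Step 5: search space = 23941 -> 11970
  Step 6: search space = 11970 -> 5985
  Step 7: search space = 5985 -> 2992
  Step 8: search space = 2992 -> 1496
  Step 9: search space = 1496 -> 748
  Step 10: search space = 748 -> 374
  Step 11: search space = 374 -> 187
  Step 12: search space = 187 -> 93
  Step 13: search space = 93 -> 46
  Step 14: search space = 46 -> 23
  Step 15: search space = 23 -> 11
  Step 16: search space = 11 -> 5
  Step 17: search space = 5 -> 2
  Step 18: search space = 2 -> 1
  Step 19: search space = 1 (final check)
Maximum comparisons = floor(log2(383070)) + 1 = 18 + 1 = 19


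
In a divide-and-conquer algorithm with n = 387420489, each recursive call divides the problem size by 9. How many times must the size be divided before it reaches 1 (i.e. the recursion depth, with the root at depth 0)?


Number of divisions = log_9(387420489)
Sizes: 387420489 -> 43046721 -> 4782969 -> 531441 -> 59049 -> 6561 -> 729 -> 81 -> 9 -> 1 (9 divisions)
Recursion depth = 9


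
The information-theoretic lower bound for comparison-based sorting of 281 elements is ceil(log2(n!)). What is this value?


A binary decision tree of height h has at most 2^h leaves and needs at least n! of them, so h >= ceil(log2(n!)).
281! is far too large to multiply out, so use Stirling's series:
  ln(n!) ~ n ln n - n + (1/2) ln(2 pi n) + 1/(12n)  (error below 1/(360 n^3), negligible here)
  ln(281) = 5.6383547
  n ln n = 281 * 5.6383547 = 1584.3777
  (1/2) ln(2 pi * 281) = (1/2) ln(1765.5751) = 3.7381
  1/(12*281) = 0.0003
  ln(281!) ~ 1584.3777 - 281 + 3.7381 + 0.0003 = 1307.1161
Convert to base 2: log2(281!) = 1307.1161 / ln 2 = 1307.1161 / 0.69314718 = 1885.7699
ceil(1885.7699) = 1886


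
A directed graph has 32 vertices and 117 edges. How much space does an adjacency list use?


Adjacency list: one list head per vertex + one entry per edge
Vertex heads: 32
Edge entries: 117
Total = 32 + 117 = 149


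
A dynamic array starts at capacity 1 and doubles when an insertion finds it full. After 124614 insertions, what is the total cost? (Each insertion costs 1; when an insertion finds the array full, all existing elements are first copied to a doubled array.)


Insertion cost: 124614 (one per element)
Resizes occur just before inserting elements 2, 3, 5, 9, ...
Elements copied at each resize: 1 + 2 + 4 + 8 + 16 + 32 + 64 + 128 + 256 + 512 + 1024 + 2048 + 4096 + 8192 + 16384 + 32768 + 65536
Sum of copies = 131071 (geometric series: 2^k - 1)
Total = 124614 + 131071 = 255685


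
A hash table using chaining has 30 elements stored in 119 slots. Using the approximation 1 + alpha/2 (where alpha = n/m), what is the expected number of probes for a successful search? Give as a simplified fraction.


Load factor alpha = n/m = 30/119
Expected probes = 1 + alpha/2 = 1 + 30/(2*119)
= 1 + 30/238
= 238/238 + 30/238
= 268/238
Simplify: 134/119


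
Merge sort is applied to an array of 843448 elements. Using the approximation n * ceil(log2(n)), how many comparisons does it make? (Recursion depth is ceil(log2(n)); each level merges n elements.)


Merge sort divides the array into halves recursively.
Number of levels = ceil(log2(843448)) = 20
At each level, approximately n = 843448 comparisons are needed for merging.
Total comparisons ~ n * ceil(log2(n)) = 843448 * 20 = 16868960


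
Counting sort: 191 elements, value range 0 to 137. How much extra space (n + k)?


n = 191 (output array)
k = 138 (count array for 138 distinct values)
Extra space = 191 + 138 = 329


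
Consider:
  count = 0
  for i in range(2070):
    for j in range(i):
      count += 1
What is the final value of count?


For each i, the inner loop runs i times:
  i=0: inner runs 0 times
  i=1: inner runs 1 time
  i=2: inner runs 2 times
  i=3: inner runs 3 times
  i=4: inner runs 4 times
  i=5: inner runs 5 times
  i=6: inner runs 6 times
  i=7: inner runs 7 times
  ...
Total = 0 + 1 + 2 + ... + 2069 = 2070*(2070-1)/2 = 2141415


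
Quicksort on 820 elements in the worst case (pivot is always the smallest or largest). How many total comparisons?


In the worst case, each partition step picks the worst pivot:
  Partition 1: 819 comparisons (n-1 elements to compare)
  Partition 2: 818 comparisons
  Partition 3: 817 comparisons
  Partition 4: 816 comparisons
  Partition 5: 815 comparisons
  ...
  Last partition: 0 comparisons
Total = (n-1) + (n-2) + ... + 1 + 0 = n*(n-1)/2
= 820*819/2 = 335790


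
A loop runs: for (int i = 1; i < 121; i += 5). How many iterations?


Loop starts at i = 1, increments by 5, stops when i >= 121.
Number of iterations = ceil((121 - 1) / 5)
= ceil(120 / 5)
= 24


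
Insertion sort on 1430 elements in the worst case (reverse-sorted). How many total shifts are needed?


In the worst case (reverse-sorted), each element shifts past all previous:
  Element 1: 1 shifts
  Element 2: 2 shifts
  Element 3: 3 shifts
  Element 4: 4 shifts
  Element 5: 5 shifts
  ...
  Element 1429: 1429 shifts
Total = 1 + 2 + ... + 1429
= 1430*(1430-1)/2 = 1021735


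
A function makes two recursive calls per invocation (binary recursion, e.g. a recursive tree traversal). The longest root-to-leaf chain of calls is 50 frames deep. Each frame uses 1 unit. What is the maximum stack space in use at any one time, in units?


Binary recursion: the two calls run one after the other, so only one root-to-leaf chain of frames is on the stack at a time.
Maximum depth (longest chain) = 50 frames
Each frame = 1 unit
Max stack space = 50 * 1 = 50


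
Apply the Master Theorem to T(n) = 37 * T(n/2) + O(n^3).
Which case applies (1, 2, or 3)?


The Master Theorem: T(n) = a*T(n/b) + O(n^c)
  a = 37, b = 2, c = 3
log_b(a) = log_2(37) ~ 5.209
Compare b^c with a: 2^3 = 8 < 37, so c < log_b(a).
Since c < log_b(a), Case 1 applies.
T(n) = O(n^(log_2 37)) ~ O(n^5.209)
Master Theorem case = 1


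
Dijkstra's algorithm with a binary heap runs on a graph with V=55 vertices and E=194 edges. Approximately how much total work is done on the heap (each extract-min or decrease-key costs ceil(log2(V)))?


Dijkstra with a binary heap: each vertex is extracted once, each edge may relax once.
Each heap operation costs O(log V).
V + E = 55 + 194 = 249
ceil(log2(55)) = 6 (since 2^5 = 32 < 55 <= 64 = 2^6)
Total heap work = (V+E) * ceil(log2(V)) = 249 * 6 = 1494


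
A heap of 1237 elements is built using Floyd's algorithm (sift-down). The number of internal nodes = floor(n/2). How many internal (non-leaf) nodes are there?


Leaf nodes occupy roughly half the array.
Sift-down is called for each internal node, starting from the last one.
Internal nodes = floor(n/2) = floor(1237/2) = 618


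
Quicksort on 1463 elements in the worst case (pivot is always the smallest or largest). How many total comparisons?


In the worst case, each partition step picks the worst pivot:
  Partition 1: 1462 comparisons (n-1 elements to compare)
  Partition 2: 1461 comparisons
  Partition 3: 1460 comparisons
  Partition 4: 1459 comparisons
  Partition 5: 1458 comparisons
  ...
  Last partition: 0 comparisons
Total = (n-1) + (n-2) + ... + 1 + 0 = n*(n-1)/2
= 1463*1462/2 = 1069453


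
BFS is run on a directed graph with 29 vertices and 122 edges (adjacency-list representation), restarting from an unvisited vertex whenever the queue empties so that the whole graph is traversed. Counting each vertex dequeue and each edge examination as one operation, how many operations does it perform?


A full BFS traversal dequeues each vertex exactly once and examines each directed edge exactly once.
V = 29 (vertex processing cost)
E = 122 (edge examination cost)
Total operations proportional to V + E = 29 + 122 = 151


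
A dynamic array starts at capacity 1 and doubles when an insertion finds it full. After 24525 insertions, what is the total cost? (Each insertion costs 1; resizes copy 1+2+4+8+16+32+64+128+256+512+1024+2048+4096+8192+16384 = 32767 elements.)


Insertion cost: 24525 (one per element)
Resizes occur just before inserting elements 2, 3, 5, 9, ...
Elements copied at each resize: 1 + 2 + 4 + 8 + 16 + 32 + 64 + 128 + 256 + 512 + 1024 + 2048 + 4096 + 8192 + 16384
Sum of copies = 32767 (geometric series: 2^k - 1)
Total = 24525 + 32767 = 57292


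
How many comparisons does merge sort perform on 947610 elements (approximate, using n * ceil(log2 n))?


Recursion depth: ceil(log2(947610)) = 20
Each recursion level merges n = 947610 elements
Total = 947610 * 20 = 18952200


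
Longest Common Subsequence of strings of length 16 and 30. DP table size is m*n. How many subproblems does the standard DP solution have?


DP table indexed by positions in both strings.
First string: 16 positions
Second string: 30 positions
Total = 16 * 30 = 480


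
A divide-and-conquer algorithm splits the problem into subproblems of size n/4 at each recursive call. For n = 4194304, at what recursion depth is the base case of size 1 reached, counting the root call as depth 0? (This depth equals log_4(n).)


At each depth, the problem size is divided by 4:
  Depth 0: problem size = 4194304
  Depth 1: problem size = 1048576
  Depth 2: problem size = 262144
  Depth 3: problem size = 65536
  Depth 4: problem size = 16384
  Depth 5: problem size = 4096
  Depth 6: problem size = 1024
  Depth 7: problem size = 256
  Depth 8: problem size = 64
  Depth 9: problem size = 16
  Depth 10: problem size = 4
  Depth 11: problem size = 1 (base case)
The base case is reached at depth log_4(4194304) = 11 (the tree has 12 levels counting depth 0, but the depth asked for is 11).
Recursion depth = 11


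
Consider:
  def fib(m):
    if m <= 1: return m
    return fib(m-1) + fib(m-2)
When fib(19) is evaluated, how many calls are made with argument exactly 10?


Let N(m) = number of times fib(m) is called while evaluating fib(19).
N(19) = 1 (the initial call).
N(18) = 1 (only fib(19) calls it).
For 1 <= m <= 17: fib(m) is called by fib(m+1) and fib(m+2), so
  N(m) = N(m+1) + N(m+2).
fib(0) is called only by fib(2), so N(0) = N(2).
Walk down from m=19:
  N(19)=1, N(18)=1, N(17)=2, N(16)=3, N(15)=5, N(14)=8, N(13)=13, N(12)=21, N(11)=34, N(10)=55
N(10) = 55


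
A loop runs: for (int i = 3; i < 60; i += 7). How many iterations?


Loop starts at i = 3, increments by 7, stops when i >= 60.
Number of iterations = ceil((60 - 3) / 7)
= ceil(57 / 7)
= 9


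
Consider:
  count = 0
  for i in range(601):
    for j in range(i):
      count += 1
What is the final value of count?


For each i, the inner loop runs i times:
  i=0: inner runs 0 times
  i=1: inner runs 1 time
  i=2: inner runs 2 times
  i=3: inner runs 3 times
  i=4: inner runs 4 times
  i=5: inner runs 5 times
  i=6: inner runs 6 times
  i=7: inner runs 7 times
  ...
Total = 0 + 1 + 2 + ... + 600 = 601*(601-1)/2 = 180300


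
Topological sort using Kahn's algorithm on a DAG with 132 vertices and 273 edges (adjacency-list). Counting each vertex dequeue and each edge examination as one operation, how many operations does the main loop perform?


Kahn's algorithm:
  1. Compute in-degrees: O(V + E)
  2. Process queue: each vertex dequeued once (O(V))
     each edge examined once (O(E))
Total = V + E = 132 + 273 = 405


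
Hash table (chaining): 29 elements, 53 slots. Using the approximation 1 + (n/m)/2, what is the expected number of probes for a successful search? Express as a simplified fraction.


Computing expected probes:
alpha = 29/53
= 1 + alpha/2
= 1 + 29/(2*53)
= (2*53 + 29) / (2*53)
= 135/106


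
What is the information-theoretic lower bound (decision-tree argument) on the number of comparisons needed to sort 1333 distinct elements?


A binary decision tree of height h has at most 2^h leaves and needs at least n! of them, so h >= ceil(log2(n!)).
1333! is far too large to multiply out, so use Stirling's series:
  ln(n!) ~ n ln n - n + (1/2) ln(2 pi n) + 1/(12n)  (error below 1/(360 n^3), negligible here)
  ln(1333) = 7.1951873
  n ln n = 1333 * 7.1951873 = 9591.1847
  (1/2) ln(2 pi * 1333) = (1/2) ln(8375.4860) = 4.5165
  1/(12*1333) = 0.0001
  ln(1333!) ~ 9591.1847 - 1333 + 4.5165 + 0.0001 = 8262.7013
Convert to base 2: log2(1333!) = 8262.7013 / ln 2 = 8262.7013 / 0.69314718 = 11920.5582
ceil(11920.5582) = 11921


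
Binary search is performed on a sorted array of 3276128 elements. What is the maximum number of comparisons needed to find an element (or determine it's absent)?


Binary search halves the search space each comparison:
  Step 1: search space = 3276128 -> 1638064
  Step 2: search space = 1638064 -> 819032
  Step 3: search space = 819032 -> 409516
  Step 4: search space = 409516 -> 204758
  Step 5: search space = 204758 -> 102379
  Step 6: search space = 102379 -> 51189
  Step 7: search space = 51189 -> 25594
  Step 8: search space = 25594 -> 12797
  Step 9: search space = 12797 -> 6398
  Step 10: search space = 6398 -> 3199
  Step 11: search space = 3199 -> 1599
  Step 12: search space = 1599 -> 799
  Step 13: search space = 799 -> 399
  Step 14: search space = 399 -> 199
  Step 15: search space = 199 -> 99
  Step 16: search space = 99 -> 49
  Step 17: search space = 49 -> 24
  Step 18: search space = 24 -> 12
  Step 19: search space = 12 -> 6
  Step 20: search space = 6 -> 3
  Step 21: search space = 3 -> 1
  Step 22: search space = 1 (final check)
Maximum comparisons = floor(log2(3276128)) + 1 = 21 + 1 = 22


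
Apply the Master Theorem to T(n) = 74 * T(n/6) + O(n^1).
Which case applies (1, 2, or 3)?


The Master Theorem: T(n) = a*T(n/b) + O(n^c)
  a = 74, b = 6, c = 1
log_b(a) = log_6(74) ~ 2.402
Compare b^c with a: 6^1 = 6 < 74, so c < log_b(a).
Since c < log_b(a), Case 1 applies.
T(n) = O(n^(log_6 74)) ~ O(n^2.402)
Master Theorem case = 1


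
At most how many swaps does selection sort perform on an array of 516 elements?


Each of the 515 passes places one element in its final position.
Pass 1: swap minimum into position 0
Pass 2: swap minimum of remaining into position 1
...
Pass 515: last two elements, one swap
Maximum swaps = 516 - 1 = 515


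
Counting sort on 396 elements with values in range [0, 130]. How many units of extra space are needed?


Output array size: 396 (to store sorted result)
Count array size: 131 (one slot per possible value, range 0 to 130)
Total extra space = 396 + 131 = 527


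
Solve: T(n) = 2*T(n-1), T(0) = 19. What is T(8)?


Unrolling:
T(8) = 2*T(7) = 2^2*T(6) = ... = 2^8*T(0)
= 2^8 * 19
= 256 * 19 = 4864


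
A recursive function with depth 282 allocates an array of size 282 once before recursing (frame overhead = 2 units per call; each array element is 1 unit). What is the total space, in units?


Array allocation: 282 units (allocated once)
Stack frames: 282 deep * 2 per frame = 564 units
Total = 282 + 564 = 846


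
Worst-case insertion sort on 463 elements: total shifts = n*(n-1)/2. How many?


Sum of shifts = 1 + 2 + 3 + ... + 462
= 463 * 462 / 2
= 213906 / 2
= 106953


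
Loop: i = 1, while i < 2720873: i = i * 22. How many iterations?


i multiplies by 22 each step:
i = 1 -> 22 -> 484 -> 10648 -> 234256 -> 5153632 (stop)
Iterations = ceil(log_22(2720873)) = 5


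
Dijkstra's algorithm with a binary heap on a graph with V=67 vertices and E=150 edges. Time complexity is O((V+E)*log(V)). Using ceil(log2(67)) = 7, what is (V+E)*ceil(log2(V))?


Dijkstra with a binary heap: each vertex is extracted once, each edge may relax once.
Each heap operation costs O(log V).
V + E = 67 + 150 = 217
ceil(log2(67)) = 7 (since 2^6 = 64 < 67 <= 128 = 2^7)
Total heap work = (V+E) * ceil(log2(V)) = 217 * 7 = 1519
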